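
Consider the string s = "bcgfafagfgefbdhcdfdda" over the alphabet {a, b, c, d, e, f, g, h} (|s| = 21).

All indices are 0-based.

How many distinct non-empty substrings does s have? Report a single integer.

rank→(start, suffix):
  0 → (20, 'a')
  1 → (4, 'afagfgefbdhcdfdda')
  2 → (6, 'agfgefbdhcdfdda')
  3 → (0, 'bcgfafagfgefbdhcdfdda')
  4 → (12, 'bdhcdfdda')
  5 → (15, 'cdfdda')
  6 → (1, 'cgfafagfgefbdhcdfdda')
  7 → (19, 'da')
  8 → (18, 'dda')
  9 → (16, 'dfdda')
  10 → (13, 'dhcdfdda')
  11 → (10, 'efbdhcdfdda')
  12 → (3, 'fafagfgefbdhcdfdda')
  13 → (5, 'fagfgefbdhcdfdda')
  14 → (11, 'fbdhcdfdda')
  15 → (17, 'fdda')
  16 → (8, 'fgefbdhcdfdda')
  17 → (9, 'gefbdhcdfdda')
  18 → (2, 'gfafagfgefbdhcdfdda')
  19 → (7, 'gfgefbdhcdfdda')
  20 → (14, 'hcdfdda')

SA = [20, 4, 6, 0, 12, 15, 1, 19, 18, 16, 13, 10, 3, 5, 11, 17, 8, 9, 2, 7, 14]
rank  pair      lcp
   1  s[20:],s[4:]  1  'a'
   2  s[4:],s[6:]  1  'a'
   3  s[6:],s[0:]  0  ''
   4  s[0:],s[12:]  1  'b'
   5  s[12:],s[15:]  0  ''
   6  s[15:],s[1:]  1  'c'
   7  s[1:],s[19:]  0  ''
   8  s[19:],s[18:]  1  'd'
   9  s[18:],s[16:]  1  'd'
  10  s[16:],s[13:]  1  'd'
  11  s[13:],s[10:]  0  ''
  12  s[10:],s[3:]  0  ''
  13  s[3:],s[5:]  2  'fa'
  14  s[5:],s[11:]  1  'f'
  15  s[11:],s[17:]  1  'f'
  16  s[17:],s[8:]  1  'f'
  17  s[8:],s[9:]  0  ''
  18  s[9:],s[2:]  1  'g'
  19  s[2:],s[7:]  2  'gf'
  20  s[7:],s[14:]  0  ''

n(n+1)/2 = 21·22/2 = 231
Σ LCP = 0 + 1 + 1 + 0 + 1 + 0 + 1 + 0 + 1 + 1 + 1 + 0 + 0 + 2 + 1 + 1 + 1 + 0 + 1 + 2 + 0 = 15
distinct = 231 − 15 = 216

216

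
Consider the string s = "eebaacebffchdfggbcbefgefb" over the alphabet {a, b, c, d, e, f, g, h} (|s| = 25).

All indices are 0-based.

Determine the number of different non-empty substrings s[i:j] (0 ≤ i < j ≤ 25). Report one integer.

305

rank→(start, suffix):
  0 → (3, 'aacebffchdfggbcbefgefb')
  1 → (4, 'acebffchdfggbcbefgefb')
  2 → (24, 'b')
  3 → (2, 'baacebffchdfggbcbefgefb')
  4 → (16, 'bcbefgefb')
  5 → (18, 'befgefb')
  6 → (7, 'bffchdfggbcbefgefb')
  7 → (17, 'cbefgefb')
  8 → (5, 'cebffchdfggbcbefgefb')
  9 → (10, 'chdfggbcbefgefb')
  10 → (12, 'dfggbcbefgefb')
  11 → (1, 'ebaacebffchdfggbcbefgefb')
  12 → (6, 'ebffchdfggbcbefgefb')
  13 → (0, 'eebaacebffchdfggbcbefgefb')
  14 → (22, 'efb')
  15 → (19, 'efgefb')
  16 → (23, 'fb')
  17 → (9, 'fchdfggbcbefgefb')
  18 → (8, 'ffchdfggbcbefgefb')
  19 → (20, 'fgefb')
  20 → (13, 'fggbcbefgefb')
  21 → (15, 'gbcbefgefb')
  22 → (21, 'gefb')
  23 → (14, 'ggbcbefgefb')
  24 → (11, 'hdfggbcbefgefb')

SA = [3, 4, 24, 2, 16, 18, 7, 17, 5, 10, 12, 1, 6, 0, 22, 19, 23, 9, 8, 20, 13, 15, 21, 14, 11]
[i] adj suffixes → lcp
  [1] 3/4 → 1 ('a')
  [2] 4/24 → 0 ('')
  [3] 24/2 → 1 ('b')
  [4] 2/16 → 1 ('b')
  [5] 16/18 → 1 ('b')
  [6] 18/7 → 1 ('b')
  [7] 7/17 → 0 ('')
  [8] 17/5 → 1 ('c')
  [9] 5/10 → 1 ('c')
  [10] 10/12 → 0 ('')
  [11] 12/1 → 0 ('')
  [12] 1/6 → 2 ('eb')
  [13] 6/0 → 1 ('e')
  [14] 0/22 → 1 ('e')
  [15] 22/19 → 2 ('ef')
  [16] 19/23 → 0 ('')
  [17] 23/9 → 1 ('f')
  [18] 9/8 → 1 ('f')
  [19] 8/20 → 1 ('f')
  [20] 20/13 → 2 ('fg')
  [21] 13/15 → 0 ('')
  [22] 15/21 → 1 ('g')
  [23] 21/14 → 1 ('g')
  [24] 14/11 → 0 ('')

n(n+1)/2 = 25·26/2 = 325
Σ LCP = 0 + 1 + 0 + 1 + 1 + 1 + 1 + 0 + 1 + 1 + 0 + 0 + 2 + 1 + 1 + 2 + 0 + 1 + 1 + 1 + 2 + 0 + 1 + 1 + 0 = 20
distinct = 325 − 20 = 305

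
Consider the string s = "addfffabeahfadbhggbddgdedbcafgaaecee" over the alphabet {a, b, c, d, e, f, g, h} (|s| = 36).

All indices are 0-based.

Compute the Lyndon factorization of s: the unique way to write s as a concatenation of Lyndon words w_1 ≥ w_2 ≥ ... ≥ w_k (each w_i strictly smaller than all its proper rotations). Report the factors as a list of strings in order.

emit factor 1: 'addfff' (i=0, period=6)
emit factor 2: 'abeahfadbhggbddgdedbcafg' (i=6, period=24)
emit factor 3: 'aaecee' (i=30, period=6)

["addfff", "abeahfadbhggbddgdedbcafg", "aaecee"]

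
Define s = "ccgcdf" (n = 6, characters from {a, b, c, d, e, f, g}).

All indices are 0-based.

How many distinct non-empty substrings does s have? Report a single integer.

rank→(start, suffix):
  0 → (0, 'ccgcdf')
  1 → (3, 'cdf')
  2 → (1, 'cgcdf')
  3 → (4, 'df')
  4 → (5, 'f')
  5 → (2, 'gcdf')

SA = [0, 3, 1, 4, 5, 2]
[i] adj suffixes → lcp
  [1] 0/3 → 1 ('c')
  [2] 3/1 → 1 ('c')
  [3] 1/4 → 0 ('')
  [4] 4/5 → 0 ('')
  [5] 5/2 → 0 ('')

n(n+1)/2 = 6·7/2 = 21
Σ LCP = 0 + 1 + 1 + 0 + 0 + 0 = 2
distinct = 21 − 2 = 19

19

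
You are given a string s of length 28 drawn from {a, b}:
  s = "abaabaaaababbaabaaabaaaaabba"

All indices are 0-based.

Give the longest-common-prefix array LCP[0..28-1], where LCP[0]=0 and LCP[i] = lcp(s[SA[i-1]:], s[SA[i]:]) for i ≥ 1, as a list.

rank | idx | suffix
   0 |  27 | a
   1 |  20 | aaaaabba
   2 |   5 | aaaababbaabaaabaaaaabba
   3 |  21 | aaaabba
   4 |  16 | aaabaaaaabba
   5 |   6 | aaababbaabaaabaaaaabba
   6 |  22 | aaabba
   7 |  17 | aabaaaaabba
   8 |   2 | aabaaaababbaabaaabaaaaabba
   9 |  13 | aabaaabaaaaabba
  10 |   7 | aababbaabaaabaaaaabba
  11 |  23 | aabba
  12 |  18 | abaaaaabba
  13 |   3 | abaaaababbaabaaabaaaaabba
  14 |  14 | abaaabaaaaabba
  15 |   0 | abaabaaaababbaabaaabaaaaabba
  16 |   8 | ababbaabaaabaaaaabba
  17 |  24 | abba
  18 |  10 | abbaabaaabaaaaabba
  19 |  26 | ba
  20 |  19 | baaaaabba
  21 |   4 | baaaababbaabaaabaaaaabba
  22 |  15 | baaabaaaaabba
  23 |   1 | baabaaaababbaabaaabaaaaabba
  24 |  12 | baabaaabaaaaabba
  25 |   9 | babbaabaaabaaaaabba
  26 |  25 | bba
  27 |  11 | bbaabaaabaaaaabba

SA = [27, 20, 5, 21, 16, 6, 22, 17, 2, 13, 7, 23, 18, 3, 14, 0, 8, 24, 10, 26, 19, 4, 15, 1, 12, 9, 25, 11]
i: (SA[i-1],SA[i]) lcp shared
  1: (27,20) 1 'a'
  2: (20,5) 4 'aaaa'
  3: (5,21) 5 'aaaab'
  4: (21,16) 3 'aaa'
  5: (16,6) 5 'aaaba'
  6: (6,22) 4 'aaab'
  7: (22,17) 2 'aa'
  8: (17,2) 7 'aabaaaa'
  9: (2,13) 6 'aabaaa'
  10: (13,7) 4 'aaba'
  11: (7,23) 3 'aab'
  12: (23,18) 1 'a'
  13: (18,3) 6 'abaaaa'
  14: (3,14) 5 'abaaa'
  15: (14,0) 4 'abaa'
  16: (0,8) 3 'aba'
  17: (8,24) 2 'ab'
  18: (24,10) 4 'abba'
  19: (10,26) 0 ''
  20: (26,19) 2 'ba'
  21: (19,4) 5 'baaaa'
  22: (4,15) 4 'baaa'
  23: (15,1) 3 'baa'
  24: (1,12) 7 'baabaaa'
  25: (12,9) 2 'ba'
  26: (9,25) 1 'b'
  27: (25,11) 3 'bba'

[0, 1, 4, 5, 3, 5, 4, 2, 7, 6, 4, 3, 1, 6, 5, 4, 3, 2, 4, 0, 2, 5, 4, 3, 7, 2, 1, 3]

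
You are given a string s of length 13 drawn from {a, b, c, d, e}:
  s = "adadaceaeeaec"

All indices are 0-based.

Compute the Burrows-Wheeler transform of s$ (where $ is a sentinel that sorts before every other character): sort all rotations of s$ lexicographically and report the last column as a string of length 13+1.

cdd$eeeaaaecaa

rank  rotation        last
    0  $adadaceaeeaec  c
    1  aceaeeaec$adad  d
    2  adaceaeeaec$ad  d
    3  adadaceaeeaec$  $
    4  aec$adadaceaee  e
    5  aeeaec$adadace  e
    6  c$adadaceaeeae  e
    7  ceaeeaec$adada  a
    8  daceaeeaec$ada  a
    9  dadaceaeeaec$a  a
   10  eaec$adadaceae  e
   11  eaeeaec$adadac  c
   12  ec$adadaceaeea  a
   13  eeaec$adadacea  a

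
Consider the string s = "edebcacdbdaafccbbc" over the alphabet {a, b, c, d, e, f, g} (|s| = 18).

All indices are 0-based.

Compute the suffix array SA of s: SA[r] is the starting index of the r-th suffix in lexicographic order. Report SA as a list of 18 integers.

sorted suffixes:
  #0 SA[0]=10  'aafccbbc'
  #1 SA[1]=5  'acdbdaafccbbc'
  #2 SA[2]=11  'afccbbc'
  #3 SA[3]=15  'bbc'
  #4 SA[4]=16  'bc'
  #5 SA[5]=3  'bcacdbdaafccbbc'
  #6 SA[6]=8  'bdaafccbbc'
  #7 SA[7]=17  'c'
  #8 SA[8]=4  'cacdbdaafccbbc'
  #9 SA[9]=14  'cbbc'
  #10 SA[10]=13  'ccbbc'
  #11 SA[11]=6  'cdbdaafccbbc'
  #12 SA[12]=9  'daafccbbc'
  #13 SA[13]=7  'dbdaafccbbc'
  #14 SA[14]=1  'debcacdbdaafccbbc'
  #15 SA[15]=2  'ebcacdbdaafccbbc'
  #16 SA[16]=0  'edebcacdbdaafccbbc'
  #17 SA[17]=12  'fccbbc'

[10, 5, 11, 15, 16, 3, 8, 17, 4, 14, 13, 6, 9, 7, 1, 2, 0, 12]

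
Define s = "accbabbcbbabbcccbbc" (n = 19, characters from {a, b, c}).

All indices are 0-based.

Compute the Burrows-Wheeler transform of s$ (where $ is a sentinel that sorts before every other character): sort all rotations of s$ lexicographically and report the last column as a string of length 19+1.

rank  rotation              last
    0  $accbabbcbbabbcccbbc  c
    1  abbcbbabbcccbbc$accb  b
    2  abbcccbbc$accbabbcbb  b
    3  accbabbcbbabbcccbbc$  $
    4  babbcbbabbcccbbc$acc  c
    5  babbcccbbc$accbabbcb  b
    6  bbabbcccbbc$accbabbc  c
    7  bbc$accbabbcbbabbccc  c
    8  bbcbbabbcccbbc$accba  a
    9  bbcccbbc$accbabbcbba  a
   10  bc$accbabbcbbabbcccb  b
   11  bcbbabbcccbbc$accbab  b
   12  bcccbbc$accbabbcbbab  b
   13  c$accbabbcbbabbcccbb  b
   14  cbabbcbbabbcccbbc$ac  c
   15  cbbabbcccbbc$accbabb  b
   16  cbbc$accbabbcbbabbcc  c
   17  ccbabbcbbabbcccbbc$a  a
   18  ccbbc$accbabbcbbabbc  c
   19  cccbbc$accbabbcbbabb  b

cbb$cbccaabbbbcbcacb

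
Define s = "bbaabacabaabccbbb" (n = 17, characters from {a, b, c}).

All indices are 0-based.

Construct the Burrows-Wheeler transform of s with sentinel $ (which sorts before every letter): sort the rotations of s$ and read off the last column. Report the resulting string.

rank  rotation            last
    0  $bbaabacabaabccbbb  b
    1  aabacabaabccbbb$bb  b
    2  aabccbbb$bbaabacab  b
    3  abaabccbbb$bbaabac  c
    4  abacabaabccbbb$bba  a
    5  abccbbb$bbaabacaba  a
    6  acabaabccbbb$bbaab  b
    7  b$bbaabacabaabccbb  b
    8  baabacabaabccbbb$b  b
    9  baabccbbb$bbaabaca  a
   10  bacabaabccbbb$bbaa  a
   11  bb$bbaabacabaabccb  b
   12  bbaabacabaabccbbb$  $
   13  bbb$bbaabacabaabcc  c
   14  bccbbb$bbaabacabaa  a
   15  cabaabccbbb$bbaaba  a
   16  cbbb$bbaabacabaabc  c
   17  ccbbb$bbaabacabaab  b

bbbcaabbbaab$caacb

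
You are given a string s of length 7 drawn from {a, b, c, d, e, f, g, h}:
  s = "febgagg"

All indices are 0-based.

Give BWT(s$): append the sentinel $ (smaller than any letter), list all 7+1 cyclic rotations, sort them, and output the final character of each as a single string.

rank  rotation  last
    0  $febgagg  g
    1  agg$febg  g
    2  bgagg$fe  e
    3  ebgagg$f  f
    4  febgagg$  $
    5  g$febgag  g
    6  gagg$feb  b
    7  gg$febga  a

ggef$gba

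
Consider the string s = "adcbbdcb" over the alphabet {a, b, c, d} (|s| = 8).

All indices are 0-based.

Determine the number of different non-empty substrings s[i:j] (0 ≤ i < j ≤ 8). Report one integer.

29

rank→(start, suffix):
  0 → (0, 'adcbbdcb')
  1 → (7, 'b')
  2 → (3, 'bbdcb')
  3 → (4, 'bdcb')
  4 → (6, 'cb')
  5 → (2, 'cbbdcb')
  6 → (5, 'dcb')
  7 → (1, 'dcbbdcb')

SA = [0, 7, 3, 4, 6, 2, 5, 1]
i: (SA[i-1],SA[i]) lcp shared
  1: (0,7) 0 ''
  2: (7,3) 1 'b'
  3: (3,4) 1 'b'
  4: (4,6) 0 ''
  5: (6,2) 2 'cb'
  6: (2,5) 0 ''
  7: (5,1) 3 'dcb'

n(n+1)/2 = 8·9/2 = 36
Σ LCP = 0 + 0 + 1 + 1 + 0 + 2 + 0 + 3 = 7
distinct = 36 − 7 = 29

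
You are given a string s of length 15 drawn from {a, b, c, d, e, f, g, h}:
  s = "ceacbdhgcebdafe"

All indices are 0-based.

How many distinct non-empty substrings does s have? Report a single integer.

111

rank | idx | suffix
   0 |   2 | acbdhgcebdafe
   1 |  12 | afe
   2 |  10 | bdafe
   3 |   4 | bdhgcebdafe
   4 |   3 | cbdhgcebdafe
   5 |   0 | ceacbdhgcebdafe
   6 |   8 | cebdafe
   7 |  11 | dafe
   8 |   5 | dhgcebdafe
   9 |  14 | e
  10 |   1 | eacbdhgcebdafe
  11 |   9 | ebdafe
  12 |  13 | fe
  13 |   7 | gcebdafe
  14 |   6 | hgcebdafe

SA = [2, 12, 10, 4, 3, 0, 8, 11, 5, 14, 1, 9, 13, 7, 6]
rank  pair      lcp
   1  s[2:],s[12:]  1  'a'
   2  s[12:],s[10:]  0  ''
   3  s[10:],s[4:]  2  'bd'
   4  s[4:],s[3:]  0  ''
   5  s[3:],s[0:]  1  'c'
   6  s[0:],s[8:]  2  'ce'
   7  s[8:],s[11:]  0  ''
   8  s[11:],s[5:]  1  'd'
   9  s[5:],s[14:]  0  ''
  10  s[14:],s[1:]  1  'e'
  11  s[1:],s[9:]  1  'e'
  12  s[9:],s[13:]  0  ''
  13  s[13:],s[7:]  0  ''
  14  s[7:],s[6:]  0  ''

n(n+1)/2 = 15·16/2 = 120
Σ LCP = 0 + 1 + 0 + 2 + 0 + 1 + 2 + 0 + 1 + 0 + 1 + 1 + 0 + 0 + 0 = 9
distinct = 120 − 9 = 111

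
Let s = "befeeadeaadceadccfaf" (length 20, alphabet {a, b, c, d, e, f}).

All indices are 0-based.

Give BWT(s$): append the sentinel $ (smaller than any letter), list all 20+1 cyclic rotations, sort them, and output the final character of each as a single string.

feeaef$ddcaaadcefbace

rank  rotation               last
    0  $befeeadeaadceadccfaf  f
    1  aadceadccfaf$befeeade  e
    2  adccfaf$befeeadeaadce  e
    3  adceadccfaf$befeeadea  a
    4  adeaadceadccfaf$befee  e
    5  af$befeeadeaadceadccf  f
    6  befeeadeaadceadccfaf$  $
    7  ccfaf$befeeadeaadcead  d
    8  ceadccfaf$befeeadeaad  d
    9  cfaf$befeeadeaadceadc  c
   10  dccfaf$befeeadeaadcea  a
   11  dceadccfaf$befeeadeaa  a
   12  deaadceadccfaf$befeea  a
   13  eaadceadccfaf$befeead  d
   14  eadccfaf$befeeadeaadc  c
   15  eadeaadceadccfaf$befe  e
   16  eeadeaadceadccfaf$bef  f
   17  efeeadeaadceadccfaf$b  b
   18  f$befeeadeaadceadccfa  a
   19  faf$befeeadeaadceadcc  c
   20  feeadeaadceadccfaf$be  e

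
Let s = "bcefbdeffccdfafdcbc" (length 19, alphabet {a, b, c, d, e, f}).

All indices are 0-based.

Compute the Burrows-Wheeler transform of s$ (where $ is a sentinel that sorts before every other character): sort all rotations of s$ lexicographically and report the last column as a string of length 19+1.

cfc$fbdfcbfbccddefae

rank  rotation              last
    0  $bcefbdeffccdfafdcbc  c
    1  afdcbc$bcefbdeffccdf  f
    2  bc$bcefbdeffccdfafdc  c
    3  bcefbdeffccdfafdcbc$  $
    4  bdeffccdfafdcbc$bcef  f
    5  c$bcefbdeffccdfafdcb  b
    6  cbc$bcefbdeffccdfafd  d
    7  ccdfafdcbc$bcefbdeff  f
    8  cdfafdcbc$bcefbdeffc  c
    9  cefbdeffccdfafdcbc$b  b
   10  dcbc$bcefbdeffccdfaf  f
   11  deffccdfafdcbc$bcefb  b
   12  dfafdcbc$bcefbdeffcc  c
   13  efbdeffccdfafdcbc$bc  c
   14  effccdfafdcbc$bcefbd  d
   15  fafdcbc$bcefbdeffccd  d
   16  fbdeffccdfafdcbc$bce  e
   17  fccdfafdcbc$bcefbdef  f
   18  fdcbc$bcefbdeffccdfa  a
   19  ffccdfafdcbc$bcefbde  e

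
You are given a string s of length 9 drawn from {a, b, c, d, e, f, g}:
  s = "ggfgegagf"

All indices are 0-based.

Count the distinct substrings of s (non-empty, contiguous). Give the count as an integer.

sorted suffixes:
  #0 SA[0]=6  'agf'
  #1 SA[1]=4  'egagf'
  #2 SA[2]=8  'f'
  #3 SA[3]=2  'fgegagf'
  #4 SA[4]=5  'gagf'
  #5 SA[5]=3  'gegagf'
  #6 SA[6]=7  'gf'
  #7 SA[7]=1  'gfgegagf'
  #8 SA[8]=0  'ggfgegagf'

SA = [6, 4, 8, 2, 5, 3, 7, 1, 0]
i: (SA[i-1],SA[i]) lcp shared
  1: (6,4) 0 ''
  2: (4,8) 0 ''
  3: (8,2) 1 'f'
  4: (2,5) 0 ''
  5: (5,3) 1 'g'
  6: (3,7) 1 'g'
  7: (7,1) 2 'gf'
  8: (1,0) 1 'g'

n(n+1)/2 = 9·10/2 = 45
Σ LCP = 0 + 0 + 0 + 1 + 0 + 1 + 1 + 2 + 1 = 6
distinct = 45 − 6 = 39

39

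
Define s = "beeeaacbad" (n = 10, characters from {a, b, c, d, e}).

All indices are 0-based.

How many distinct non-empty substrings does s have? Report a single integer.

sorted suffixes:
  #0 SA[0]=4  'aacbad'
  #1 SA[1]=5  'acbad'
  #2 SA[2]=8  'ad'
  #3 SA[3]=7  'bad'
  #4 SA[4]=0  'beeeaacbad'
  #5 SA[5]=6  'cbad'
  #6 SA[6]=9  'd'
  #7 SA[7]=3  'eaacbad'
  #8 SA[8]=2  'eeaacbad'
  #9 SA[9]=1  'eeeaacbad'

SA = [4, 5, 8, 7, 0, 6, 9, 3, 2, 1]
i: (SA[i-1],SA[i]) lcp shared
  1: (4,5) 1 'a'
  2: (5,8) 1 'a'
  3: (8,7) 0 ''
  4: (7,0) 1 'b'
  5: (0,6) 0 ''
  6: (6,9) 0 ''
  7: (9,3) 0 ''
  8: (3,2) 1 'e'
  9: (2,1) 2 'ee'

n(n+1)/2 = 10·11/2 = 55
Σ LCP = 0 + 1 + 1 + 0 + 1 + 0 + 0 + 0 + 1 + 2 = 6
distinct = 55 − 6 = 49

49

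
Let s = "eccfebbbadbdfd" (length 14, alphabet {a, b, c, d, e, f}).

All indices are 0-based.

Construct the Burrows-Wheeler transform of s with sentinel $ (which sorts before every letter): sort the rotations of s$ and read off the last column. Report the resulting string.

dbbbedecfabf$dc

rank  rotation         last
    0  $eccfebbbadbdfd  d
    1  adbdfd$eccfebbb  b
    2  badbdfd$eccfebb  b
    3  bbadbdfd$eccfeb  b
    4  bbbadbdfd$eccfe  e
    5  bdfd$eccfebbbad  d
    6  ccfebbbadbdfd$e  e
    7  cfebbbadbdfd$ec  c
    8  d$eccfebbbadbdf  f
    9  dbdfd$eccfebbba  a
   10  dfd$eccfebbbadb  b
   11  ebbbadbdfd$eccf  f
   12  eccfebbbadbdfd$  $
   13  fd$eccfebbbadbd  d
   14  febbbadbdfd$ecc  c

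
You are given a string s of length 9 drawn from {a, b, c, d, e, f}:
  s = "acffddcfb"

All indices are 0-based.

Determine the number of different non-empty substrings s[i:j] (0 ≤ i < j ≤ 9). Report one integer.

40

rank | idx | suffix
   0 |   0 | acffddcfb
   1 |   8 | b
   2 |   6 | cfb
   3 |   1 | cffddcfb
   4 |   5 | dcfb
   5 |   4 | ddcfb
   6 |   7 | fb
   7 |   3 | fddcfb
   8 |   2 | ffddcfb

SA = [0, 8, 6, 1, 5, 4, 7, 3, 2]
rank  pair      lcp
   1  s[0:],s[8:]  0  ''
   2  s[8:],s[6:]  0  ''
   3  s[6:],s[1:]  2  'cf'
   4  s[1:],s[5:]  0  ''
   5  s[5:],s[4:]  1  'd'
   6  s[4:],s[7:]  0  ''
   7  s[7:],s[3:]  1  'f'
   8  s[3:],s[2:]  1  'f'

n(n+1)/2 = 9·10/2 = 45
Σ LCP = 0 + 0 + 0 + 2 + 0 + 1 + 0 + 1 + 1 = 5
distinct = 45 − 5 = 40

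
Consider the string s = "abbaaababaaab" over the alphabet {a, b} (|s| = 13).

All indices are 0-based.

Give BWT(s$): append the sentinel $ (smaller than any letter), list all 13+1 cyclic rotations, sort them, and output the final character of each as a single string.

bbbaaaba$aabaa

rank  rotation        last
    0  $abbaaababaaab  b
    1  aaab$abbaaabab  b
    2  aaababaaab$abb  b
    3  aab$abbaaababa  a
    4  aababaaab$abba  a
    5  ab$abbaaababaa  a
    6  abaaab$abbaaab  b
    7  ababaaab$abbaa  a
    8  abbaaababaaab$  $
    9  b$abbaaababaaa  a
   10  baaab$abbaaaba  a
   11  baaababaaab$ab  b
   12  babaaab$abbaaa  a
   13  bbaaababaaab$a  a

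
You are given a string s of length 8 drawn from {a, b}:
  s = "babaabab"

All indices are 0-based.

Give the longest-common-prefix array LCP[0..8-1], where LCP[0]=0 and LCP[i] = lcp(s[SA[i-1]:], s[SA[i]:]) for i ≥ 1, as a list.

[0, 1, 2, 3, 0, 1, 2, 3]

rank | idx | suffix
   0 |   3 | aabab
   1 |   6 | ab
   2 |   1 | abaabab
   3 |   4 | abab
   4 |   7 | b
   5 |   2 | baabab
   6 |   5 | bab
   7 |   0 | babaabab

SA = [3, 6, 1, 4, 7, 2, 5, 0]
[i] adj suffixes → lcp
  [1] 3/6 → 1 ('a')
  [2] 6/1 → 2 ('ab')
  [3] 1/4 → 3 ('aba')
  [4] 4/7 → 0 ('')
  [5] 7/2 → 1 ('b')
  [6] 2/5 → 2 ('ba')
  [7] 5/0 → 3 ('bab')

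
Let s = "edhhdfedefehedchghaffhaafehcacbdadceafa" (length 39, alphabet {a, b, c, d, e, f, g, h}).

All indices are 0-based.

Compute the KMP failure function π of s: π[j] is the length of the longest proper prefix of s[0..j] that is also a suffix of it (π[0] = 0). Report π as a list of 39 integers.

π[0] = 0
j=1 s[j]='d': π[1]=0 (border '')
j=2 s[j]='h': π[2]=0 (border '')
j=3 s[j]='h': π[3]=0 (border '')
j=4 s[j]='d': π[4]=0 (border '')
j=5 s[j]='f': π[5]=0 (border '')
j=6 s[j]='e': π[6]=1 (border 'e')
j=7 s[j]='d': π[7]=2 (border 'ed')
j=8 s[j]='e': k: 2→0; π[8]=1 (border 'e')
j=9 s[j]='f': k: 1→0; π[9]=0 (border '')
j=10 s[j]='e': π[10]=1 (border 'e')
j=11 s[j]='h': k: 1→0; π[11]=0 (border '')
j=12 s[j]='e': π[12]=1 (border 'e')
j=13 s[j]='d': π[13]=2 (border 'ed')
j=14 s[j]='c': k: 2→0; π[14]=0 (border '')
j=15 s[j]='h': π[15]=0 (border '')
j=16 s[j]='g': π[16]=0 (border '')
j=17 s[j]='h': π[17]=0 (border '')
j=18 s[j]='a': π[18]=0 (border '')
j=19 s[j]='f': π[19]=0 (border '')
j=20 s[j]='f': π[20]=0 (border '')
j=21 s[j]='h': π[21]=0 (border '')
j=22 s[j]='a': π[22]=0 (border '')
j=23 s[j]='a': π[23]=0 (border '')
j=24 s[j]='f': π[24]=0 (border '')
j=25 s[j]='e': π[25]=1 (border 'e')
j=26 s[j]='h': k: 1→0; π[26]=0 (border '')
j=27 s[j]='c': π[27]=0 (border '')
j=28 s[j]='a': π[28]=0 (border '')
j=29 s[j]='c': π[29]=0 (border '')
j=30 s[j]='b': π[30]=0 (border '')
j=31 s[j]='d': π[31]=0 (border '')
j=32 s[j]='a': π[32]=0 (border '')
j=33 s[j]='d': π[33]=0 (border '')
j=34 s[j]='c': π[34]=0 (border '')
j=35 s[j]='e': π[35]=1 (border 'e')
j=36 s[j]='a': k: 1→0; π[36]=0 (border '')
j=37 s[j]='f': π[37]=0 (border '')
j=38 s[j]='a': π[38]=0 (border '')

[0, 0, 0, 0, 0, 0, 1, 2, 1, 0, 1, 0, 1, 2, 0, 0, 0, 0, 0, 0, 0, 0, 0, 0, 0, 1, 0, 0, 0, 0, 0, 0, 0, 0, 0, 1, 0, 0, 0]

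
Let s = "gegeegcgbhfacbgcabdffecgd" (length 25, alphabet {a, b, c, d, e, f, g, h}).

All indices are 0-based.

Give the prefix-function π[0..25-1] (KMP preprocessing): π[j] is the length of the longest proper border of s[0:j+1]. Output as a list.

[0, 0, 1, 2, 0, 1, 0, 1, 0, 0, 0, 0, 0, 0, 1, 0, 0, 0, 0, 0, 0, 0, 0, 1, 0]

π[0] = 0
j=1 s[j]='e': π[1]=0 (border '')
j=2 s[j]='g': π[2]=1 (border 'g')
j=3 s[j]='e': π[3]=2 (border 'ge')
j=4 s[j]='e': k: 2→0; π[4]=0 (border '')
j=5 s[j]='g': π[5]=1 (border 'g')
j=6 s[j]='c': k: 1→0; π[6]=0 (border '')
j=7 s[j]='g': π[7]=1 (border 'g')
j=8 s[j]='b': k: 1→0; π[8]=0 (border '')
j=9 s[j]='h': π[9]=0 (border '')
j=10 s[j]='f': π[10]=0 (border '')
j=11 s[j]='a': π[11]=0 (border '')
j=12 s[j]='c': π[12]=0 (border '')
j=13 s[j]='b': π[13]=0 (border '')
j=14 s[j]='g': π[14]=1 (border 'g')
j=15 s[j]='c': k: 1→0; π[15]=0 (border '')
j=16 s[j]='a': π[16]=0 (border '')
j=17 s[j]='b': π[17]=0 (border '')
j=18 s[j]='d': π[18]=0 (border '')
j=19 s[j]='f': π[19]=0 (border '')
j=20 s[j]='f': π[20]=0 (border '')
j=21 s[j]='e': π[21]=0 (border '')
j=22 s[j]='c': π[22]=0 (border '')
j=23 s[j]='g': π[23]=1 (border 'g')
j=24 s[j]='d': k: 1→0; π[24]=0 (border '')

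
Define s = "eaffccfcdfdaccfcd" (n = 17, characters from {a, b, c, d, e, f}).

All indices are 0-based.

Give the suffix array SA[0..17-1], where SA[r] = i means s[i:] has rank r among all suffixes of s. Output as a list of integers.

sorted suffixes:
  #0 SA[0]=11  'accfcd'
  #1 SA[1]=1  'affccfcdfdaccfcd'
  #2 SA[2]=12  'ccfcd'
  #3 SA[3]=4  'ccfcdfdaccfcd'
  #4 SA[4]=15  'cd'
  #5 SA[5]=7  'cdfdaccfcd'
  #6 SA[6]=13  'cfcd'
  #7 SA[7]=5  'cfcdfdaccfcd'
  #8 SA[8]=16  'd'
  #9 SA[9]=10  'daccfcd'
  #10 SA[10]=8  'dfdaccfcd'
  #11 SA[11]=0  'eaffccfcdfdaccfcd'
  #12 SA[12]=3  'fccfcdfdaccfcd'
  #13 SA[13]=14  'fcd'
  #14 SA[14]=6  'fcdfdaccfcd'
  #15 SA[15]=9  'fdaccfcd'
  #16 SA[16]=2  'ffccfcdfdaccfcd'

[11, 1, 12, 4, 15, 7, 13, 5, 16, 10, 8, 0, 3, 14, 6, 9, 2]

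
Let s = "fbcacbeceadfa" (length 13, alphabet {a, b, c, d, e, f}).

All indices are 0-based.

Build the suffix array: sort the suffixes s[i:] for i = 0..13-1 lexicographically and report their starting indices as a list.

[12, 3, 9, 1, 5, 2, 4, 7, 10, 8, 6, 11, 0]

sorted suffixes:
  #0 SA[0]=12  'a'
  #1 SA[1]=3  'acbeceadfa'
  #2 SA[2]=9  'adfa'
  #3 SA[3]=1  'bcacbeceadfa'
  #4 SA[4]=5  'beceadfa'
  #5 SA[5]=2  'cacbeceadfa'
  #6 SA[6]=4  'cbeceadfa'
  #7 SA[7]=7  'ceadfa'
  #8 SA[8]=10  'dfa'
  #9 SA[9]=8  'eadfa'
  #10 SA[10]=6  'eceadfa'
  #11 SA[11]=11  'fa'
  #12 SA[12]=0  'fbcacbeceadfa'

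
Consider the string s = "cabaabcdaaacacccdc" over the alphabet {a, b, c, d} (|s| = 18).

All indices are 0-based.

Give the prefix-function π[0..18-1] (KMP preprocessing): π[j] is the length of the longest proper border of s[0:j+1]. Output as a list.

[0, 0, 0, 0, 0, 0, 1, 0, 0, 0, 0, 1, 2, 1, 1, 1, 0, 1]

π[0] = 0
j=1 s[j]='a': π[1]=0 (border '')
j=2 s[j]='b': π[2]=0 (border '')
j=3 s[j]='a': π[3]=0 (border '')
j=4 s[j]='a': π[4]=0 (border '')
j=5 s[j]='b': π[5]=0 (border '')
j=6 s[j]='c': π[6]=1 (border 'c')
j=7 s[j]='d': k: 1→0; π[7]=0 (border '')
j=8 s[j]='a': π[8]=0 (border '')
j=9 s[j]='a': π[9]=0 (border '')
j=10 s[j]='a': π[10]=0 (border '')
j=11 s[j]='c': π[11]=1 (border 'c')
j=12 s[j]='a': π[12]=2 (border 'ca')
j=13 s[j]='c': k: 2→0; π[13]=1 (border 'c')
j=14 s[j]='c': k: 1→0; π[14]=1 (border 'c')
j=15 s[j]='c': k: 1→0; π[15]=1 (border 'c')
j=16 s[j]='d': k: 1→0; π[16]=0 (border '')
j=17 s[j]='c': π[17]=1 (border 'c')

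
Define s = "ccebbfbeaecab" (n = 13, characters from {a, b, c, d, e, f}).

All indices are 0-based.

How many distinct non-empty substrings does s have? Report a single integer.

rank | idx | suffix
   0 |  11 | ab
   1 |   8 | aecab
   2 |  12 | b
   3 |   3 | bbfbeaecab
   4 |   6 | beaecab
   5 |   4 | bfbeaecab
   6 |  10 | cab
   7 |   0 | ccebbfbeaecab
   8 |   1 | cebbfbeaecab
   9 |   7 | eaecab
  10 |   2 | ebbfbeaecab
  11 |   9 | ecab
  12 |   5 | fbeaecab

SA = [11, 8, 12, 3, 6, 4, 10, 0, 1, 7, 2, 9, 5]
i: (SA[i-1],SA[i]) lcp shared
  1: (11,8) 1 'a'
  2: (8,12) 0 ''
  3: (12,3) 1 'b'
  4: (3,6) 1 'b'
  5: (6,4) 1 'b'
  6: (4,10) 0 ''
  7: (10,0) 1 'c'
  8: (0,1) 1 'c'
  9: (1,7) 0 ''
  10: (7,2) 1 'e'
  11: (2,9) 1 'e'
  12: (9,5) 0 ''

n(n+1)/2 = 13·14/2 = 91
Σ LCP = 0 + 1 + 0 + 1 + 1 + 1 + 0 + 1 + 1 + 0 + 1 + 1 + 0 = 8
distinct = 91 − 8 = 83

83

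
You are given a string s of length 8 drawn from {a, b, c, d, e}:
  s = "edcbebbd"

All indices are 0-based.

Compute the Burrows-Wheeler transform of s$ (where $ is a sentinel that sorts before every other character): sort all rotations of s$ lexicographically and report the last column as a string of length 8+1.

rank  rotation   last
    0  $edcbebbd  d
    1  bbd$edcbe  e
    2  bd$edcbeb  b
    3  bebbd$edc  c
    4  cbebbd$ed  d
    5  d$edcbebb  b
    6  dcbebbd$e  e
    7  ebbd$edcb  b
    8  edcbebbd$  $

debcdbeb$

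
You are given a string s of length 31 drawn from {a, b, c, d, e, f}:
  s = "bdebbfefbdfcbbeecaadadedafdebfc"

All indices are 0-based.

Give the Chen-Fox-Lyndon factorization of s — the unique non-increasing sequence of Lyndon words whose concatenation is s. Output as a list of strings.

emit factor 1: 'bde' (i=0, period=3)
emit factor 2: 'bbfefbdfc' (i=3, period=9)
emit factor 3: 'bbeec' (i=12, period=5)
emit factor 4: 'aadadedafdebfc' (i=17, period=14)

["bde", "bbfefbdfc", "bbeec", "aadadedafdebfc"]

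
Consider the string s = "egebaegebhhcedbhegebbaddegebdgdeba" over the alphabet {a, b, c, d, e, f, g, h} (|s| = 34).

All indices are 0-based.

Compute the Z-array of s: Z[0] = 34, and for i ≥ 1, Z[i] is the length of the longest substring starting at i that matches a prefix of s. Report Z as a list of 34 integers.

[34, 0, 1, 0, 0, 4, 0, 1, 0, 0, 0, 0, 1, 0, 0, 0, 4, 0, 1, 0, 0, 0, 0, 0, 4, 0, 1, 0, 0, 0, 0, 1, 0, 0]

Z[0]=34
i=1: i≥r, start 0; Z[1]=0
i=2: i≥r, start 0; Z[2]=1 extend→box=[2,3)
i=3: i≥r, start 0; Z[3]=0
i=4: i≥r, start 0; Z[4]=0
i=5: i≥r, start 0; Z[5]=4 extend→box=[5,9)
i=6: min(r-i=3, Z[1]=0)=0; Z[6]=0
i=7: min(r-i=2, Z[2]=1)=1; Z[7]=1
i=8: min(r-i=1, Z[3]=0)=0; Z[8]=0
i=9: i≥r, start 0; Z[9]=0
i=10: i≥r, start 0; Z[10]=0
i=11: i≥r, start 0; Z[11]=0
i=12: i≥r, start 0; Z[12]=1 extend→box=[12,13)
i=13: i≥r, start 0; Z[13]=0
i=14: i≥r, start 0; Z[14]=0
i=15: i≥r, start 0; Z[15]=0
i=16: i≥r, start 0; Z[16]=4 extend→box=[16,20)
i=17: min(r-i=3, Z[1]=0)=0; Z[17]=0
i=18: min(r-i=2, Z[2]=1)=1; Z[18]=1
i=19: min(r-i=1, Z[3]=0)=0; Z[19]=0
i=20: i≥r, start 0; Z[20]=0
i=21: i≥r, start 0; Z[21]=0
i=22: i≥r, start 0; Z[22]=0
i=23: i≥r, start 0; Z[23]=0
i=24: i≥r, start 0; Z[24]=4 extend→box=[24,28)
i=25: min(r-i=3, Z[1]=0)=0; Z[25]=0
i=26: min(r-i=2, Z[2]=1)=1; Z[26]=1
i=27: min(r-i=1, Z[3]=0)=0; Z[27]=0
i=28: i≥r, start 0; Z[28]=0
i=29: i≥r, start 0; Z[29]=0
i=30: i≥r, start 0; Z[30]=0
i=31: i≥r, start 0; Z[31]=1 extend→box=[31,32)
i=32: i≥r, start 0; Z[32]=0
i=33: i≥r, start 0; Z[33]=0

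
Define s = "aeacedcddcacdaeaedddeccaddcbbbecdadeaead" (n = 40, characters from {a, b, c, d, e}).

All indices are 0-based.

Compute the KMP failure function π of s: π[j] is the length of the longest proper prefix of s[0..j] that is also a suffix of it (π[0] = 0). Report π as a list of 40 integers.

[0, 0, 1, 0, 0, 0, 0, 0, 0, 0, 1, 0, 0, 1, 2, 3, 2, 0, 0, 0, 0, 0, 0, 1, 0, 0, 0, 0, 0, 0, 0, 0, 0, 1, 0, 0, 1, 2, 3, 0]

π[0] = 0
j=1 s[j]='e': π[1]=0 (border '')
j=2 s[j]='a': π[2]=1 (border 'a')
j=3 s[j]='c': k: 1→0; π[3]=0 (border '')
j=4 s[j]='e': π[4]=0 (border '')
j=5 s[j]='d': π[5]=0 (border '')
j=6 s[j]='c': π[6]=0 (border '')
j=7 s[j]='d': π[7]=0 (border '')
j=8 s[j]='d': π[8]=0 (border '')
j=9 s[j]='c': π[9]=0 (border '')
j=10 s[j]='a': π[10]=1 (border 'a')
j=11 s[j]='c': k: 1→0; π[11]=0 (border '')
j=12 s[j]='d': π[12]=0 (border '')
j=13 s[j]='a': π[13]=1 (border 'a')
j=14 s[j]='e': π[14]=2 (border 'ae')
j=15 s[j]='a': π[15]=3 (border 'aea')
j=16 s[j]='e': k: 3→1; π[16]=2 (border 'ae')
j=17 s[j]='d': k: 2→0; π[17]=0 (border '')
j=18 s[j]='d': π[18]=0 (border '')
j=19 s[j]='d': π[19]=0 (border '')
j=20 s[j]='e': π[20]=0 (border '')
j=21 s[j]='c': π[21]=0 (border '')
j=22 s[j]='c': π[22]=0 (border '')
j=23 s[j]='a': π[23]=1 (border 'a')
j=24 s[j]='d': k: 1→0; π[24]=0 (border '')
j=25 s[j]='d': π[25]=0 (border '')
j=26 s[j]='c': π[26]=0 (border '')
j=27 s[j]='b': π[27]=0 (border '')
j=28 s[j]='b': π[28]=0 (border '')
j=29 s[j]='b': π[29]=0 (border '')
j=30 s[j]='e': π[30]=0 (border '')
j=31 s[j]='c': π[31]=0 (border '')
j=32 s[j]='d': π[32]=0 (border '')
j=33 s[j]='a': π[33]=1 (border 'a')
j=34 s[j]='d': k: 1→0; π[34]=0 (border '')
j=35 s[j]='e': π[35]=0 (border '')
j=36 s[j]='a': π[36]=1 (border 'a')
j=37 s[j]='e': π[37]=2 (border 'ae')
j=38 s[j]='a': π[38]=3 (border 'aea')
j=39 s[j]='d': k: 3→1→0; π[39]=0 (border '')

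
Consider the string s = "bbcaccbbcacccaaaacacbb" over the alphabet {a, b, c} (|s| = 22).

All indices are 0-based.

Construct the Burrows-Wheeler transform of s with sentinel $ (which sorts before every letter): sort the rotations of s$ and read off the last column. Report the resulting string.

rank  rotation                 last
    0  $bbcaccbbcacccaaaacacbb  b
    1  aaaacacbb$bbcaccbbcaccc  c
    2  aaacacbb$bbcaccbbcaccca  a
    3  aacacbb$bbcaccbbcacccaa  a
    4  acacbb$bbcaccbbcacccaaa  a
    5  acbb$bbcaccbbcacccaaaac  c
    6  accbbcacccaaaacacbb$bbc  c
    7  acccaaaacacbb$bbcaccbbc  c
    8  b$bbcaccbbcacccaaaacacb  b
    9  bb$bbcaccbbcacccaaaacac  c
   10  bbcaccbbcacccaaaacacbb$  $
   11  bbcacccaaaacacbb$bbcacc  c
   12  bcaccbbcacccaaaacacbb$b  b
   13  bcacccaaaacacbb$bbcaccb  b
   14  caaaacacbb$bbcaccbbcacc  c
   15  cacbb$bbcaccbbcacccaaaa  a
   16  caccbbcacccaaaacacbb$bb  b
   17  cacccaaaacacbb$bbcaccbb  b
   18  cbb$bbcaccbbcacccaaaaca  a
   19  cbbcacccaaaacacbb$bbcac  c
   20  ccaaaacacbb$bbcaccbbcac  c
   21  ccbbcacccaaaacacbb$bbca  a
   22  cccaaaacacbb$bbcaccbbca  a

bcaaacccbc$cbbcabbaccaa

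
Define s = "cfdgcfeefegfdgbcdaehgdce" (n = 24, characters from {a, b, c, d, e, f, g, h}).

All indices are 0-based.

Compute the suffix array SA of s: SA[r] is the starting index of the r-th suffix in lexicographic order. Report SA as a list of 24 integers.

[17, 14, 15, 22, 0, 4, 16, 21, 12, 2, 23, 6, 7, 9, 18, 11, 1, 5, 8, 13, 3, 20, 10, 19]

rank | idx | suffix
   0 |  17 | aehgdce
   1 |  14 | bcdaehgdce
   2 |  15 | cdaehgdce
   3 |  22 | ce
   4 |   0 | cfdgcfeefegfdgbcdaehgdce
   5 |   4 | cfeefegfdgbcdaehgdce
   6 |  16 | daehgdce
   7 |  21 | dce
   8 |  12 | dgbcdaehgdce
   9 |   2 | dgcfeefegfdgbcdaehgdce
  10 |  23 | e
  11 |   6 | eefegfdgbcdaehgdce
  12 |   7 | efegfdgbcdaehgdce
  13 |   9 | egfdgbcdaehgdce
  14 |  18 | ehgdce
  15 |  11 | fdgbcdaehgdce
  16 |   1 | fdgcfeefegfdgbcdaehgdce
  17 |   5 | feefegfdgbcdaehgdce
  18 |   8 | fegfdgbcdaehgdce
  19 |  13 | gbcdaehgdce
  20 |   3 | gcfeefegfdgbcdaehgdce
  21 |  20 | gdce
  22 |  10 | gfdgbcdaehgdce
  23 |  19 | hgdce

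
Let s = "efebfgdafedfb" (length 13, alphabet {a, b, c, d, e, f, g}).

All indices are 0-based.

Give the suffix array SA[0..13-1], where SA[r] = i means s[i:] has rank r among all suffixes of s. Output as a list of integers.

rank | idx | suffix
   0 |   7 | afedfb
   1 |  12 | b
   2 |   3 | bfgdafedfb
   3 |   6 | dafedfb
   4 |  10 | dfb
   5 |   2 | ebfgdafedfb
   6 |   9 | edfb
   7 |   0 | efebfgdafedfb
   8 |  11 | fb
   9 |   1 | febfgdafedfb
  10 |   8 | fedfb
  11 |   4 | fgdafedfb
  12 |   5 | gdafedfb

[7, 12, 3, 6, 10, 2, 9, 0, 11, 1, 8, 4, 5]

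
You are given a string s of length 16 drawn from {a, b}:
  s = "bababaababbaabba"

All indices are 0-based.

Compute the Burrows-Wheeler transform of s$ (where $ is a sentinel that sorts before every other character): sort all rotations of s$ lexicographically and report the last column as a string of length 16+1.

abbbbbaabbaba$aaa

rank  rotation           last
    0  $bababaababbaabba  a
    1  a$bababaababbaabb  b
    2  aababbaabba$babab  b
    3  aabba$bababaababb  b
    4  abaababbaabba$bab  b
    5  ababaababbaabba$b  b
    6  ababbaabba$bababa  a
    7  abba$bababaababba  a
    8  abbaabba$bababaab  b
    9  ba$bababaababbaab  b
   10  baababbaabba$baba  a
   11  baabba$bababaabab  b
   12  babaababbaabba$ba  a
   13  bababaababbaabba$  $
   14  babbaabba$bababaa  a
   15  bba$bababaababbaa  a
   16  bbaabba$bababaaba  a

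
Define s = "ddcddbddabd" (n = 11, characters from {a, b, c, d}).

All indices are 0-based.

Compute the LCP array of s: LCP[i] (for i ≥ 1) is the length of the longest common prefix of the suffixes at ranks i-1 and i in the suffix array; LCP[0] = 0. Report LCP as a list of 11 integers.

rank | idx | suffix
   0 |   8 | abd
   1 |   9 | bd
   2 |   5 | bddabd
   3 |   2 | cddbddabd
   4 |  10 | d
   5 |   7 | dabd
   6 |   4 | dbddabd
   7 |   1 | dcddbddabd
   8 |   6 | ddabd
   9 |   3 | ddbddabd
  10 |   0 | ddcddbddabd

SA = [8, 9, 5, 2, 10, 7, 4, 1, 6, 3, 0]
rank  pair      lcp
   1  s[8:],s[9:]  0  ''
   2  s[9:],s[5:]  2  'bd'
   3  s[5:],s[2:]  0  ''
   4  s[2:],s[10:]  0  ''
   5  s[10:],s[7:]  1  'd'
   6  s[7:],s[4:]  1  'd'
   7  s[4:],s[1:]  1  'd'
   8  s[1:],s[6:]  1  'd'
   9  s[6:],s[3:]  2  'dd'
  10  s[3:],s[0:]  2  'dd'

[0, 0, 2, 0, 0, 1, 1, 1, 1, 2, 2]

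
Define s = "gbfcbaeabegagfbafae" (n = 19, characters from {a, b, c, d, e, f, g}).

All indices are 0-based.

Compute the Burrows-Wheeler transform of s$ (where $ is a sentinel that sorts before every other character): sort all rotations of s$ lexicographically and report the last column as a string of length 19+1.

eefbbgcfagfaabagbe$a

rank  rotation              last
    0  $gbfcbaeabegagfbafae  e
    1  abegagfbafae$gbfcbae  e
    2  ae$gbfcbaeabegagfbaf  f
    3  aeabegagfbafae$gbfcb  b
    4  afae$gbfcbaeabegagfb  b
    5  agfbafae$gbfcbaeabeg  g
    6  baeabegagfbafae$gbfc  c
    7  bafae$gbfcbaeabegagf  f
    8  begagfbafae$gbfcbaea  a
    9  bfcbaeabegagfbafae$g  g
   10  cbaeabegagfbafae$gbf  f
   11  e$gbfcbaeabegagfbafa  a
   12  eabegagfbafae$gbfcba  a
   13  egagfbafae$gbfcbaeab  b
   14  fae$gbfcbaeabegagfba  a
   15  fbafae$gbfcbaeabegag  g
   16  fcbaeabegagfbafae$gb  b
   17  gagfbafae$gbfcbaeabe  e
   18  gbfcbaeabegagfbafae$  $
   19  gfbafae$gbfcbaeabega  a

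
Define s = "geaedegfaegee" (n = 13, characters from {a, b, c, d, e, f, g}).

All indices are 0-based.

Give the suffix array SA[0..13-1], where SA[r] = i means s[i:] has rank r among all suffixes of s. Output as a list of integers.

sorted suffixes:
  #0 SA[0]=2  'aedegfaegee'
  #1 SA[1]=8  'aegee'
  #2 SA[2]=4  'degfaegee'
  #3 SA[3]=12  'e'
  #4 SA[4]=1  'eaedegfaegee'
  #5 SA[5]=3  'edegfaegee'
  #6 SA[6]=11  'ee'
  #7 SA[7]=9  'egee'
  #8 SA[8]=5  'egfaegee'
  #9 SA[9]=7  'faegee'
  #10 SA[10]=0  'geaedegfaegee'
  #11 SA[11]=10  'gee'
  #12 SA[12]=6  'gfaegee'

[2, 8, 4, 12, 1, 3, 11, 9, 5, 7, 0, 10, 6]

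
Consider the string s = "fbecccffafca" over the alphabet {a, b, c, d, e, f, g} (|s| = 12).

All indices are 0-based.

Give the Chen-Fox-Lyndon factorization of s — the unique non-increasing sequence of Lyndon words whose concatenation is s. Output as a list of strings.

["f", "becccff", "afc", "a"]

emit factor 1: 'f' (i=0, period=1)
emit factor 2: 'becccff' (i=1, period=7)
emit factor 3: 'afc' (i=8, period=3)
emit factor 4: 'a' (i=11, period=1)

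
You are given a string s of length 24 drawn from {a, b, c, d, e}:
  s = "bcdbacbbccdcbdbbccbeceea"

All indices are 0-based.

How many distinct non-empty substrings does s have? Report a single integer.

rank | idx | suffix
   0 |  23 | a
   1 |   4 | acbbccdcbdbbccbeceea
   2 |   3 | bacbbccdcbdbbccbeceea
   3 |  14 | bbccbeceea
   4 |   6 | bbccdcbdbbccbeceea
   5 |  15 | bccbeceea
   6 |   7 | bccdcbdbbccbeceea
   7 |   0 | bcdbacbbccdcbdbbccbeceea
   8 |  12 | bdbbccbeceea
   9 |  18 | beceea
  10 |   5 | cbbccdcbdbbccbeceea
  11 |  11 | cbdbbccbeceea
  12 |  17 | cbeceea
  13 |  16 | ccbeceea
  14 |   8 | ccdcbdbbccbeceea
  15 |   1 | cdbacbbccdcbdbbccbeceea
  16 |   9 | cdcbdbbccbeceea
  17 |  20 | ceea
  18 |   2 | dbacbbccdcbdbbccbeceea
  19 |  13 | dbbccbeceea
  20 |  10 | dcbdbbccbeceea
  21 |  22 | ea
  22 |  19 | eceea
  23 |  21 | eea

SA = [23, 4, 3, 14, 6, 15, 7, 0, 12, 18, 5, 11, 17, 16, 8, 1, 9, 20, 2, 13, 10, 22, 19, 21]
[i] adj suffixes → lcp
  [1] 23/4 → 1 ('a')
  [2] 4/3 → 0 ('')
  [3] 3/14 → 1 ('b')
  [4] 14/6 → 4 ('bbcc')
  [5] 6/15 → 1 ('b')
  [6] 15/7 → 3 ('bcc')
  [7] 7/0 → 2 ('bc')
  [8] 0/12 → 1 ('b')
  [9] 12/18 → 1 ('b')
  [10] 18/5 → 0 ('')
  [11] 5/11 → 2 ('cb')
  [12] 11/17 → 2 ('cb')
  [13] 17/16 → 1 ('c')
  [14] 16/8 → 2 ('cc')
  [15] 8/1 → 1 ('c')
  [16] 1/9 → 2 ('cd')
  [17] 9/20 → 1 ('c')
  [18] 20/2 → 0 ('')
  [19] 2/13 → 2 ('db')
  [20] 13/10 → 1 ('d')
  [21] 10/22 → 0 ('')
  [22] 22/19 → 1 ('e')
  [23] 19/21 → 1 ('e')

n(n+1)/2 = 24·25/2 = 300
Σ LCP = 0 + 1 + 0 + 1 + 4 + 1 + 3 + 2 + 1 + 1 + 0 + 2 + 2 + 1 + 2 + 1 + 2 + 1 + 0 + 2 + 1 + 0 + 1 + 1 = 30
distinct = 300 − 30 = 270

270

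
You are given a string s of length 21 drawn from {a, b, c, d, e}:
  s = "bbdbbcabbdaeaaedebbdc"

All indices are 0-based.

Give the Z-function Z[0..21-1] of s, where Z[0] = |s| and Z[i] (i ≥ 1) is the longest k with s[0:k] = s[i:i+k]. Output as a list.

[21, 1, 0, 2, 1, 0, 0, 3, 1, 0, 0, 0, 0, 0, 0, 0, 0, 3, 1, 0, 0]

Z[0]=21
i=1: fresh scan; Z[1]=1 scan→box=[1,2)
i=2: fresh scan; Z[2]=0
i=3: fresh scan; Z[3]=2 scan→box=[3,5)
i=4: min(r-i=1, Z[1]=1)=1; Z[4]=1
i=5: fresh scan; Z[5]=0
i=6: fresh scan; Z[6]=0
i=7: fresh scan; Z[7]=3 scan→box=[7,10)
i=8: min(r-i=2, Z[1]=1)=1; Z[8]=1
i=9: min(r-i=1, Z[2]=0)=0; Z[9]=0
i=10: fresh scan; Z[10]=0
i=11: fresh scan; Z[11]=0
i=12: fresh scan; Z[12]=0
i=13: fresh scan; Z[13]=0
i=14: fresh scan; Z[14]=0
i=15: fresh scan; Z[15]=0
i=16: fresh scan; Z[16]=0
i=17: fresh scan; Z[17]=3 scan→box=[17,20)
i=18: min(r-i=2, Z[1]=1)=1; Z[18]=1
i=19: min(r-i=1, Z[2]=0)=0; Z[19]=0
i=20: fresh scan; Z[20]=0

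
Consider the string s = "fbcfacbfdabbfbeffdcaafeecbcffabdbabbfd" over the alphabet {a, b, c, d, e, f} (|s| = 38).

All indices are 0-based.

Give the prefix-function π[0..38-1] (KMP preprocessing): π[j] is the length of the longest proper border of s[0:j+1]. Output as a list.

[0, 0, 0, 1, 0, 0, 0, 1, 0, 0, 0, 0, 1, 2, 0, 1, 1, 0, 0, 0, 0, 1, 0, 0, 0, 0, 0, 1, 1, 0, 0, 0, 0, 0, 0, 0, 1, 0]

π[0] = 0
j=1 s[j]='b': π[1]=0 (border '')
j=2 s[j]='c': π[2]=0 (border '')
j=3 s[j]='f': π[3]=1 (border 'f')
j=4 s[j]='a': k: 1→0; π[4]=0 (border '')
j=5 s[j]='c': π[5]=0 (border '')
j=6 s[j]='b': π[6]=0 (border '')
j=7 s[j]='f': π[7]=1 (border 'f')
j=8 s[j]='d': k: 1→0; π[8]=0 (border '')
j=9 s[j]='a': π[9]=0 (border '')
j=10 s[j]='b': π[10]=0 (border '')
j=11 s[j]='b': π[11]=0 (border '')
j=12 s[j]='f': π[12]=1 (border 'f')
j=13 s[j]='b': π[13]=2 (border 'fb')
j=14 s[j]='e': k: 2→0; π[14]=0 (border '')
j=15 s[j]='f': π[15]=1 (border 'f')
j=16 s[j]='f': k: 1→0; π[16]=1 (border 'f')
j=17 s[j]='d': k: 1→0; π[17]=0 (border '')
j=18 s[j]='c': π[18]=0 (border '')
j=19 s[j]='a': π[19]=0 (border '')
j=20 s[j]='a': π[20]=0 (border '')
j=21 s[j]='f': π[21]=1 (border 'f')
j=22 s[j]='e': k: 1→0; π[22]=0 (border '')
j=23 s[j]='e': π[23]=0 (border '')
j=24 s[j]='c': π[24]=0 (border '')
j=25 s[j]='b': π[25]=0 (border '')
j=26 s[j]='c': π[26]=0 (border '')
j=27 s[j]='f': π[27]=1 (border 'f')
j=28 s[j]='f': k: 1→0; π[28]=1 (border 'f')
j=29 s[j]='a': k: 1→0; π[29]=0 (border '')
j=30 s[j]='b': π[30]=0 (border '')
j=31 s[j]='d': π[31]=0 (border '')
j=32 s[j]='b': π[32]=0 (border '')
j=33 s[j]='a': π[33]=0 (border '')
j=34 s[j]='b': π[34]=0 (border '')
j=35 s[j]='b': π[35]=0 (border '')
j=36 s[j]='f': π[36]=1 (border 'f')
j=37 s[j]='d': k: 1→0; π[37]=0 (border '')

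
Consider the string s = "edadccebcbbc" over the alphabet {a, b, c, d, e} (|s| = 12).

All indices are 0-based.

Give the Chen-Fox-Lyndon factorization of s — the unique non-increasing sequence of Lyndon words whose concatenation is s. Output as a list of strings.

emit factor 1: 'e' (i=0, period=1)
emit factor 2: 'd' (i=1, period=1)
emit factor 3: 'adccebcbbc' (i=2, period=10)

["e", "d", "adccebcbbc"]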